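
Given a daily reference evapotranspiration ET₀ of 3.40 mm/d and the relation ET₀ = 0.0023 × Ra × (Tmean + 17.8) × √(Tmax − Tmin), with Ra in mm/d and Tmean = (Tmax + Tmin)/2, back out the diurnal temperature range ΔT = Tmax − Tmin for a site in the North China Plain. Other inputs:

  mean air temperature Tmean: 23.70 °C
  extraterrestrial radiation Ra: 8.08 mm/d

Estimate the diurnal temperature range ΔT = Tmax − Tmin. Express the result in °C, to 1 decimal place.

19.4 °C

√ΔT = ET₀ / [0.0023 × Ra × (Tmean+17.8)] = 3.40 / (0.0023 × 8.08 × 41.50) = 4.4085
ΔT = 4.4085² = 19.435 °C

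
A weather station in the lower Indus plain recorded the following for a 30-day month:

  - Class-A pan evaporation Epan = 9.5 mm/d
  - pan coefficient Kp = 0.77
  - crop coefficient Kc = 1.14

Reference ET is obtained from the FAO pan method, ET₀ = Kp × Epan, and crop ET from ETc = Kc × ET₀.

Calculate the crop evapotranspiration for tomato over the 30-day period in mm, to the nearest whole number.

250 mm

ET₀ = 0.77 × 9.5 = 7.3150 mm/d
ETc = Kc × ET₀ = 1.14 × 7.3150 = 8.3391 mm/d
Over 30 days: 8.3391 × 30 = 250.173 mm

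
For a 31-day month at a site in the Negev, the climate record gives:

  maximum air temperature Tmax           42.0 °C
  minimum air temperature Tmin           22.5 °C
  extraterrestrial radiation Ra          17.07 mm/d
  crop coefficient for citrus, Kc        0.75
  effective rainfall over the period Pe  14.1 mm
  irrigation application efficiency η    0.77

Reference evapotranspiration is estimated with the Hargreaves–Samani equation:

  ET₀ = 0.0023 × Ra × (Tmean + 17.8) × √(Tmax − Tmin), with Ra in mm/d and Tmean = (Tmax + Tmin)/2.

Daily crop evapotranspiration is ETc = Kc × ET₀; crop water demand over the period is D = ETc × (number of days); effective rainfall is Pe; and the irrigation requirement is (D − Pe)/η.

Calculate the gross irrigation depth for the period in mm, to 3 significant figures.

Tmean = (42.0 + 22.5)/2 = 32.25 °C
ET₀ = 0.0023 × 17.07 × (32.25 + 17.8) × √19.5 = 0.0023 × 17.07 × 50.05 × 4.4159 = 8.6773 mm/d
ETc = Kc × ET₀ = 0.75 × 8.6773 = 6.5080 mm/d
Crop demand D = ETc × 31 d = 6.5080 × 31 = 201.748 mm
D − Pe = 201.748 − 14.1 = 187.648 mm
Gross irrigation = 187.648 / 0.77 = 243.699 mm

244 mm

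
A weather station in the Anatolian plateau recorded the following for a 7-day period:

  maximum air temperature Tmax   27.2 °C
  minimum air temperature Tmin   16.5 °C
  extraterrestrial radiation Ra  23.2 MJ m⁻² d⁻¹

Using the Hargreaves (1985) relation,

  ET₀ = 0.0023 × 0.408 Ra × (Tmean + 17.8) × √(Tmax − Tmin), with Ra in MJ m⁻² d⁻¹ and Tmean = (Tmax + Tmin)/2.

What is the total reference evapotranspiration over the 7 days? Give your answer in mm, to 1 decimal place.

19.8 mm

Tmean = (27.2 + 16.5)/2 = 21.85 °C
0.408 Ra = 0.408 × 23.2 = 9.4656 mm/d equivalent
ET₀ = 0.0023 × 9.4656 × (21.85 + 17.8) × √10.7 = 0.0023 × 9.4656 × 39.65 × 3.2711 = 2.8237 mm/d
Over 7 days: 2.8237 × 7 = 19.766 mm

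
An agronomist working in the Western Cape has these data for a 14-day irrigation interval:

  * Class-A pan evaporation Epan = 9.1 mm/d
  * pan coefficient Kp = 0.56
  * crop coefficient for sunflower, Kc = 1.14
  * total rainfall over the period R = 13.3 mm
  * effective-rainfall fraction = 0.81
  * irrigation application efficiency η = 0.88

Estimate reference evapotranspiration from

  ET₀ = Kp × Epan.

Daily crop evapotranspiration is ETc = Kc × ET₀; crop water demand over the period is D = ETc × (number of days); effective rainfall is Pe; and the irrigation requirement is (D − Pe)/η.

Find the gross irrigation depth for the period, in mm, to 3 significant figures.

ET₀ = 0.56 × 9.1 = 5.0960 mm/d
ETc = Kc × ET₀ = 1.14 × 5.0960 = 5.8094 mm/d
Crop demand D = ETc × 14 d = 5.8094 × 14 = 81.332 mm
Pe = 0.81 × 13.3 = 10.773 mm
D − Pe = 81.332 − 10.773 = 70.559 mm
Gross irrigation = 70.559 / 0.88 = 80.181 mm

80.2 mm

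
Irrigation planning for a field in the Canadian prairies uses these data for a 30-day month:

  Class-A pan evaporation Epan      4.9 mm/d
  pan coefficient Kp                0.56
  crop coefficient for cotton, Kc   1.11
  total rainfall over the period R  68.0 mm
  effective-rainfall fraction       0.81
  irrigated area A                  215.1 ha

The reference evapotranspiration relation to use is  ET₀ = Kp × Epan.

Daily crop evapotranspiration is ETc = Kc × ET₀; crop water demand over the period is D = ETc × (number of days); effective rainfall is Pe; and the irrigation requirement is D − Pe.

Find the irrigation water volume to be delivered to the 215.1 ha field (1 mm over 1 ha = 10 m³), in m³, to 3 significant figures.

78100 m³

ET₀ = 0.56 × 4.9 = 2.7440 mm/d
ETc = Kc × ET₀ = 1.11 × 2.7440 = 3.0458 mm/d
Crop demand D = ETc × 30 d = 3.0458 × 30 = 91.374 mm
Pe = 0.81 × 68.0 = 55.080 mm
D − Pe = 91.374 − 55.080 = 36.294 mm
Volume = 36.294 mm × 215.1 ha × 10 = 78068.4 m³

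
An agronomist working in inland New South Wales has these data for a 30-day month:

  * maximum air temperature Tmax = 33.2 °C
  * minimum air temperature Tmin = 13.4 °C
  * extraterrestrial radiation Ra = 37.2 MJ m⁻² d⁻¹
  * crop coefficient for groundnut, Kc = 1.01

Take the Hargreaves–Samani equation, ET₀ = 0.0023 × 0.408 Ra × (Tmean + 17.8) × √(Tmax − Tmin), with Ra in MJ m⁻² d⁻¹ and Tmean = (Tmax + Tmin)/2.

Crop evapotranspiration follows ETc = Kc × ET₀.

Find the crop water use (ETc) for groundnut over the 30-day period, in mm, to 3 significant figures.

193 mm

Tmean = (33.2 + 13.4)/2 = 23.30 °C
0.408 Ra = 0.408 × 37.2 = 15.1776 mm/d equivalent
ET₀ = 0.0023 × 15.1776 × (23.30 + 17.8) × √19.8 = 0.0023 × 15.1776 × 41.10 × 4.4497 = 6.3842 mm/d
ETc = Kc × ET₀ = 1.01 × 6.3842 = 6.4480 mm/d
Over 30 days: 6.4480 × 30 = 193.440 mm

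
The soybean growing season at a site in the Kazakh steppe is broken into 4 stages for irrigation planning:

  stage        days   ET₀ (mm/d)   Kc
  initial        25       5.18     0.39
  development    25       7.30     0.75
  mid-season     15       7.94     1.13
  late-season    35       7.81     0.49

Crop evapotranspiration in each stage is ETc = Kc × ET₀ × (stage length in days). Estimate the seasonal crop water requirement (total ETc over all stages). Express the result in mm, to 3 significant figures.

initial: 0.39 × 5.18 × 25 = 50.51 mm
development: 0.75 × 7.30 × 25 = 136.88 mm
mid-season: 1.13 × 7.94 × 15 = 134.58 mm
late-season: 0.49 × 7.81 × 35 = 133.94 mm
Seasonal total = 455.91 mm

456 mm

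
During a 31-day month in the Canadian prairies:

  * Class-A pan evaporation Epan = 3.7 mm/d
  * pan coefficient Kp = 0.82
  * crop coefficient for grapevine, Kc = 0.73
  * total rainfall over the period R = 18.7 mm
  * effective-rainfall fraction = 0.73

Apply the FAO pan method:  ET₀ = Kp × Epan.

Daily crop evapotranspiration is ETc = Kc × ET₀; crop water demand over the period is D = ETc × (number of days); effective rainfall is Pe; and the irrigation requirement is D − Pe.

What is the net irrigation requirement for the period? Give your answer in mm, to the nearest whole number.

ET₀ = 0.82 × 3.7 = 3.0340 mm/d
ETc = Kc × ET₀ = 0.73 × 3.0340 = 2.2148 mm/d
Crop demand D = ETc × 31 d = 2.2148 × 31 = 68.659 mm
Pe = 0.73 × 18.7 = 13.651 mm
D − Pe = 68.659 − 13.651 = 55.008 mm

55 mm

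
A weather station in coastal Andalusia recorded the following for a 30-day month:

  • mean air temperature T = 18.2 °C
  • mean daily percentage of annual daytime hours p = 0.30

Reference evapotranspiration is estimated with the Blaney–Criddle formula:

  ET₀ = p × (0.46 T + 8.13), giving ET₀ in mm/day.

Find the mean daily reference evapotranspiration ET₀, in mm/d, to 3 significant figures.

ET₀ = 0.30 × (0.46 × 18.2 + 8.13) = 0.30 × 16.502 = 4.9506 mm/d

4.95 mm/d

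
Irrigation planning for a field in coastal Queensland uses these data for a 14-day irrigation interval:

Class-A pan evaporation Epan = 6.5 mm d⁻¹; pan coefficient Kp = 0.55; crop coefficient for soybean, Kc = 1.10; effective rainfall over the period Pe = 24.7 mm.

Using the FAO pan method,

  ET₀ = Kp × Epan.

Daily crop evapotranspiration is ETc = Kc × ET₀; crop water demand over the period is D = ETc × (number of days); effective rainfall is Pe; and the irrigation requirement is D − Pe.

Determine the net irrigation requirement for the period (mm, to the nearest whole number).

ET₀ = 0.55 × 6.5 = 3.5750 mm/d
ETc = Kc × ET₀ = 1.10 × 3.5750 = 3.9325 mm/d
Crop demand D = ETc × 14 d = 3.9325 × 14 = 55.055 mm
D − Pe = 55.055 − 24.7 = 30.355 mm

30 mm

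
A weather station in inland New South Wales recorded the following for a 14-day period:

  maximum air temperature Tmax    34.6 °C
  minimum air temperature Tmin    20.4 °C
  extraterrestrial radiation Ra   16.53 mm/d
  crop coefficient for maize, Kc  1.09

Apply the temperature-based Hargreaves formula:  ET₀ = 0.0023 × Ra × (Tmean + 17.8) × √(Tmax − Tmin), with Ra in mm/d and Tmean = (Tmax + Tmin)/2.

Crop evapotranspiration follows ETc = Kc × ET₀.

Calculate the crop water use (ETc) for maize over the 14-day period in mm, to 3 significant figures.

Tmean = (34.6 + 20.4)/2 = 27.50 °C
ET₀ = 0.0023 × 16.53 × (27.50 + 17.8) × √14.2 = 0.0023 × 16.53 × 45.30 × 3.7683 = 6.4900 mm/d
ETc = Kc × ET₀ = 1.09 × 6.4900 = 7.0741 mm/d
Over 14 days: 7.0741 × 14 = 99.037 mm

99.0 mm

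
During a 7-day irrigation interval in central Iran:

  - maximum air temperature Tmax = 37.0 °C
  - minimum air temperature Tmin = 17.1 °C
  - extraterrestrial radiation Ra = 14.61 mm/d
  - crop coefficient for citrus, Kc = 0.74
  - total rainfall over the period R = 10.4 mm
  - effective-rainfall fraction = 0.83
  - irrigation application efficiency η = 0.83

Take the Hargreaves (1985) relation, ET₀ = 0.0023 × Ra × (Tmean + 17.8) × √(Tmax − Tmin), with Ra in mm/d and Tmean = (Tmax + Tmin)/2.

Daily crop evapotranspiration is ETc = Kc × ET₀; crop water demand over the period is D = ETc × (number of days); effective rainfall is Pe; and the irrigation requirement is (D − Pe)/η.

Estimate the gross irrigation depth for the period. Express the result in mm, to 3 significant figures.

Tmean = (37.0 + 17.1)/2 = 27.05 °C
ET₀ = 0.0023 × 14.61 × (27.05 + 17.8) × √19.9 = 0.0023 × 14.61 × 44.85 × 4.4609 = 6.7230 mm/d
ETc = Kc × ET₀ = 0.74 × 6.7230 = 4.9750 mm/d
Crop demand D = ETc × 7 d = 4.9750 × 7 = 34.825 mm
Pe = 0.83 × 10.4 = 8.632 mm
D − Pe = 34.825 − 8.632 = 26.193 mm
Gross irrigation = 26.193 / 0.83 = 31.558 mm

31.6 mm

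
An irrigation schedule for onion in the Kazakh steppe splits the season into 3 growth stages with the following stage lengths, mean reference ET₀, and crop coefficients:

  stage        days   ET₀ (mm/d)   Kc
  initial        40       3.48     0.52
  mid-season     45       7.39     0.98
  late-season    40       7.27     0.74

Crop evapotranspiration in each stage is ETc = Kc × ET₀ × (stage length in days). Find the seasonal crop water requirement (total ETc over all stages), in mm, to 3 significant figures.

613 mm

initial: 0.52 × 3.48 × 40 = 72.38 mm
mid-season: 0.98 × 7.39 × 45 = 325.90 mm
late-season: 0.74 × 7.27 × 40 = 215.19 mm
Seasonal total = 613.47 mm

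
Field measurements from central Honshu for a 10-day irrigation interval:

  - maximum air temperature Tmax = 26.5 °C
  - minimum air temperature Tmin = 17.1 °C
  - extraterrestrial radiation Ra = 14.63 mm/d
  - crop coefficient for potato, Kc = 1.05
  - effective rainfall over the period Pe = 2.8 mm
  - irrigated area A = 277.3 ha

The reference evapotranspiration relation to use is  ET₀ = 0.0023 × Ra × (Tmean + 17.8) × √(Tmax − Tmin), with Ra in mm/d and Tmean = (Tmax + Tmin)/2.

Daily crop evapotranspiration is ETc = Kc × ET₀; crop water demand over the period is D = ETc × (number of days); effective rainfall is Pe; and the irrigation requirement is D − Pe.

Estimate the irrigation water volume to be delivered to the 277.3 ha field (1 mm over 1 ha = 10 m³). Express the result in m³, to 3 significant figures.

111000 m³

Tmean = (26.5 + 17.1)/2 = 21.80 °C
ET₀ = 0.0023 × 14.63 × (21.80 + 17.8) × √9.4 = 0.0023 × 14.63 × 39.60 × 3.0659 = 4.0853 mm/d
ETc = Kc × ET₀ = 1.05 × 4.0853 = 4.2896 mm/d
Crop demand D = ETc × 10 d = 4.2896 × 10 = 42.896 mm
D − Pe = 42.896 − 2.8 = 40.096 mm
Volume = 40.096 mm × 277.3 ha × 10 = 111186.2 m³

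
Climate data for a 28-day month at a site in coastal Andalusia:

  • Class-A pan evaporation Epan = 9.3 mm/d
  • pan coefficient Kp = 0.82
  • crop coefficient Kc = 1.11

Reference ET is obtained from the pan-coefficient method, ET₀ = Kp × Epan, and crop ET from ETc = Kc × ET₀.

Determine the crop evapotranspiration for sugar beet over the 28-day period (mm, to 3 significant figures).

ET₀ = 0.82 × 9.3 = 7.6260 mm/d
ETc = Kc × ET₀ = 1.11 × 7.6260 = 8.4649 mm/d
Over 28 days: 8.4649 × 28 = 237.017 mm

237 mm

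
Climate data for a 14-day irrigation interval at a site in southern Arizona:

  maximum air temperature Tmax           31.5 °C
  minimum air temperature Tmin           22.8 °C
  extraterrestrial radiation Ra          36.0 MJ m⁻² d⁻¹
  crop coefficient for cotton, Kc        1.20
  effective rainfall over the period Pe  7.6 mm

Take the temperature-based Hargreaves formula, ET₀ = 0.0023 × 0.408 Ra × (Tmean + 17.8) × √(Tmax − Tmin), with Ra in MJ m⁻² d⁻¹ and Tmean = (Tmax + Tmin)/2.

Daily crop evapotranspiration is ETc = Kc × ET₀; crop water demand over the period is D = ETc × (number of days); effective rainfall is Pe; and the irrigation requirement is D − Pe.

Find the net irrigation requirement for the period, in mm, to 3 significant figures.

67.6 mm

Tmean = (31.5 + 22.8)/2 = 27.15 °C
0.408 Ra = 0.408 × 36.0 = 14.6880 mm/d equivalent
ET₀ = 0.0023 × 14.6880 × (27.15 + 17.8) × √8.7 = 0.0023 × 14.6880 × 44.95 × 2.9496 = 4.4790 mm/d
ETc = Kc × ET₀ = 1.20 × 4.4790 = 5.3748 mm/d
Crop demand D = ETc × 14 d = 5.3748 × 14 = 75.247 mm
D − Pe = 75.247 − 7.6 = 67.647 mm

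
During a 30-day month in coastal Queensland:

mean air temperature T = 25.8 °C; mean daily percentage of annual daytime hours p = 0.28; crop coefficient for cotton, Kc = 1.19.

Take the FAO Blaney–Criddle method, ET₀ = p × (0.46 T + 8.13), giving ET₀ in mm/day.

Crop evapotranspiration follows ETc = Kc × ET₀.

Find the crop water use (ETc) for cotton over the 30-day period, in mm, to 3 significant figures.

ET₀ = 0.28 × (0.46 × 25.8 + 8.13) = 0.28 × 19.998 = 5.5994 mm/d
ETc = Kc × ET₀ = 1.19 × 5.5994 = 6.6633 mm/d
Over 30 days: 6.6633 × 30 = 199.899 mm

200 mm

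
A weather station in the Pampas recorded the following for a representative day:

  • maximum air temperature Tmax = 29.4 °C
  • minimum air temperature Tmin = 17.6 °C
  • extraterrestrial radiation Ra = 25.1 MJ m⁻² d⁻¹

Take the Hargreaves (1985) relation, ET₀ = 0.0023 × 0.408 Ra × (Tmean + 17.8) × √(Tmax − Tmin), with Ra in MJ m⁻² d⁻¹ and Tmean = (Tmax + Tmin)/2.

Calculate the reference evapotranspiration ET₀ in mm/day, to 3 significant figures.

Tmean = (29.4 + 17.6)/2 = 23.50 °C
0.408 Ra = 0.408 × 25.1 = 10.2408 mm/d equivalent
ET₀ = 0.0023 × 10.2408 × (23.50 + 17.8) × √11.8 = 0.0023 × 10.2408 × 41.30 × 3.4351 = 3.3416 mm/d

3.34 mm/day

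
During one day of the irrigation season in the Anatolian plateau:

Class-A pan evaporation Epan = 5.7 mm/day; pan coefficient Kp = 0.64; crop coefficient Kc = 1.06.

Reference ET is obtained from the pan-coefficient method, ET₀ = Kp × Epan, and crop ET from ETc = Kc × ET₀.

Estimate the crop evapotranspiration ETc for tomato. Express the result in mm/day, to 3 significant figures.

ET₀ = 0.64 × 5.7 = 3.6480 mm/d
ETc = Kc × ET₀ = 1.06 × 3.6480 = 3.8669 mm/d

3.87 mm/day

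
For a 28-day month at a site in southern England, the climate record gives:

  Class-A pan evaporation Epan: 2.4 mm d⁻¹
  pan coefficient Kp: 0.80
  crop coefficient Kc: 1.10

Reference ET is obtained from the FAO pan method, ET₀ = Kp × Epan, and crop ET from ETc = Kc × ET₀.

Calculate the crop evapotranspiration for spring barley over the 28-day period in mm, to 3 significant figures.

59.1 mm

ET₀ = 0.80 × 2.4 = 1.9200 mm/d
ETc = Kc × ET₀ = 1.10 × 1.9200 = 2.1120 mm/d
Over 28 days: 2.1120 × 28 = 59.136 mm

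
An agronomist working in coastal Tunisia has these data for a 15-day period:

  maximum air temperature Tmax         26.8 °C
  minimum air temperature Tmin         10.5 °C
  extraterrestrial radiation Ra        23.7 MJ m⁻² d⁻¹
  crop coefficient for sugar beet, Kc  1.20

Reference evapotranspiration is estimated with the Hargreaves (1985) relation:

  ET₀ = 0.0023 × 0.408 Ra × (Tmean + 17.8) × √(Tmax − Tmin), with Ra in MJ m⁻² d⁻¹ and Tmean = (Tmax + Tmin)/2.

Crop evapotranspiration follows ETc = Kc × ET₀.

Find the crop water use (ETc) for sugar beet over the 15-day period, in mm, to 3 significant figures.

Tmean = (26.8 + 10.5)/2 = 18.65 °C
0.408 Ra = 0.408 × 23.7 = 9.6696 mm/d equivalent
ET₀ = 0.0023 × 9.6696 × (18.65 + 17.8) × √16.3 = 0.0023 × 9.6696 × 36.45 × 4.0373 = 3.2728 mm/d
ETc = Kc × ET₀ = 1.20 × 3.2728 = 3.9274 mm/d
Over 15 days: 3.9274 × 15 = 58.911 mm

58.9 mm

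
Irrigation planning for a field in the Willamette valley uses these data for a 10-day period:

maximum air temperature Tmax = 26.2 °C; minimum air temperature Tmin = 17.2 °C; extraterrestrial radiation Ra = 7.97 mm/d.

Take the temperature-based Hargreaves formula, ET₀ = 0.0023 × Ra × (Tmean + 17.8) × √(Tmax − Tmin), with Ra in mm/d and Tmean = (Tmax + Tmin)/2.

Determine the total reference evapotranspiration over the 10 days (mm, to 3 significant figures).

Tmean = (26.2 + 17.2)/2 = 21.70 °C
ET₀ = 0.0023 × 7.97 × (21.70 + 17.8) × √9.0 = 0.0023 × 7.97 × 39.50 × 3.0000 = 2.1722 mm/d
Over 10 days: 2.1722 × 10 = 21.722 mm

21.7 mm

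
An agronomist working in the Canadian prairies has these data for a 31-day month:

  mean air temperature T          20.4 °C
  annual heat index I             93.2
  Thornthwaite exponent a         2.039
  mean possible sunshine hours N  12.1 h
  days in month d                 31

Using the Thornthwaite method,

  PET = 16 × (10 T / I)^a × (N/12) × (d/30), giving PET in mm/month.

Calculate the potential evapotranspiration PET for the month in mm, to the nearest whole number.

82 mm

10T/I = 10 × 20.4 / 93.2 = 2.1888
(10T/I)^a = 2.1888^2.039 = 4.9395
Uncorrected PET = 16 × 4.9395 = 79.032 mm
Correction = (N/12)(d/30) = (12.1/12)(31/30) = 1.0419
PET = 79.032 × 1.0419 = 82.343 mm/month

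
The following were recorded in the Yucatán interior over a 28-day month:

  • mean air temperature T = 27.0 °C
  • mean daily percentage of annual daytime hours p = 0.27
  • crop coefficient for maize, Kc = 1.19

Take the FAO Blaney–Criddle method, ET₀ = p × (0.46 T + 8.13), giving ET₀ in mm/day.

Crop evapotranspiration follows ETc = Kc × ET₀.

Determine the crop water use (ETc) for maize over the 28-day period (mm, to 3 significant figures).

ET₀ = 0.27 × (0.46 × 27.0 + 8.13) = 0.27 × 20.550 = 5.5485 mm/d
ETc = Kc × ET₀ = 1.19 × 5.5485 = 6.6027 mm/d
Over 28 days: 6.6027 × 28 = 184.876 mm

185 mm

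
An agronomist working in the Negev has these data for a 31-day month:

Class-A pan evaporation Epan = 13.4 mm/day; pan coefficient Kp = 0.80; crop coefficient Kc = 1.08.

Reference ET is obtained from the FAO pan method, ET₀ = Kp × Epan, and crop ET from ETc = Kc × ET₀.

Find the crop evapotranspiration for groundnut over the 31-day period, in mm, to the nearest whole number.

ET₀ = 0.80 × 13.4 = 10.7200 mm/d
ETc = Kc × ET₀ = 1.08 × 10.7200 = 11.5776 mm/d
Over 31 days: 11.5776 × 31 = 358.906 mm

359 mm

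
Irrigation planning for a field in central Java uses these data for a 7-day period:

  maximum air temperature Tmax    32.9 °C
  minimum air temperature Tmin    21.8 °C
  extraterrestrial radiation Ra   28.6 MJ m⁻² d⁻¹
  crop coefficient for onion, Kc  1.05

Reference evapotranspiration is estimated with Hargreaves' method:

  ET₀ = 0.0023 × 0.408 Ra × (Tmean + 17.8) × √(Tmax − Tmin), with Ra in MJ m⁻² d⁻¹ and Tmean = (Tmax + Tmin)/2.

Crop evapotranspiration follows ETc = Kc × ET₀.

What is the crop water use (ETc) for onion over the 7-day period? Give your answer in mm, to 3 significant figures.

Tmean = (32.9 + 21.8)/2 = 27.35 °C
0.408 Ra = 0.408 × 28.6 = 11.6688 mm/d equivalent
ET₀ = 0.0023 × 11.6688 × (27.35 + 17.8) × √11.1 = 0.0023 × 11.6688 × 45.15 × 3.3317 = 4.0372 mm/d
ETc = Kc × ET₀ = 1.05 × 4.0372 = 4.2391 mm/d
Over 7 days: 4.2391 × 7 = 29.674 mm

29.7 mm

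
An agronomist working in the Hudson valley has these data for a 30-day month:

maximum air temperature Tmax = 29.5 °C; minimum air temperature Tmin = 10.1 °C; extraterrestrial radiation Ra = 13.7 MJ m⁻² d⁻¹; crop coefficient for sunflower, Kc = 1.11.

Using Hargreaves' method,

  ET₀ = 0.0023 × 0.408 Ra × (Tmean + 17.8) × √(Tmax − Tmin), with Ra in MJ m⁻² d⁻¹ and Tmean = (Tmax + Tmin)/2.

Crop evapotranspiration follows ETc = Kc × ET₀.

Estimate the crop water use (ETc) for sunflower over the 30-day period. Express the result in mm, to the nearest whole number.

Tmean = (29.5 + 10.1)/2 = 19.80 °C
0.408 Ra = 0.408 × 13.7 = 5.5896 mm/d equivalent
ET₀ = 0.0023 × 5.5896 × (19.80 + 17.8) × √19.4 = 0.0023 × 5.5896 × 37.60 × 4.4045 = 2.1291 mm/d
ETc = Kc × ET₀ = 1.11 × 2.1291 = 2.3633 mm/d
Over 30 days: 2.3633 × 30 = 70.899 mm

71 mm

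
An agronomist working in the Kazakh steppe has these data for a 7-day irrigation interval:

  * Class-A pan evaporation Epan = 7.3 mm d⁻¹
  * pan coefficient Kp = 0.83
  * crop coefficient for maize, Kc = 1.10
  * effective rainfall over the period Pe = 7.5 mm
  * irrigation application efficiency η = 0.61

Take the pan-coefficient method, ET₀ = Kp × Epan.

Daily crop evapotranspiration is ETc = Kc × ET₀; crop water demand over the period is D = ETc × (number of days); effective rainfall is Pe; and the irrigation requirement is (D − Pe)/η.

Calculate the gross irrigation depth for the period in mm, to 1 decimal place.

ET₀ = 0.83 × 7.3 = 6.0590 mm/d
ETc = Kc × ET₀ = 1.10 × 6.0590 = 6.6649 mm/d
Crop demand D = ETc × 7 d = 6.6649 × 7 = 46.654 mm
D − Pe = 46.654 − 7.5 = 39.154 mm
Gross irrigation = 39.154 / 0.61 = 64.187 mm

64.2 mm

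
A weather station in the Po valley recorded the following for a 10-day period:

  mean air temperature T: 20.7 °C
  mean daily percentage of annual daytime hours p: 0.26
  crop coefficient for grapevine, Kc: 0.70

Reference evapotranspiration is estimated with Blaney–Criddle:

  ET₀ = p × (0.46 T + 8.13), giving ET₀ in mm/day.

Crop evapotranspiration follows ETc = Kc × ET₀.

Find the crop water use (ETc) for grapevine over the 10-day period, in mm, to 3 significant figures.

32.1 mm

ET₀ = 0.26 × (0.46 × 20.7 + 8.13) = 0.26 × 17.652 = 4.5895 mm/d
ETc = Kc × ET₀ = 0.70 × 4.5895 = 3.2127 mm/d
Over 10 days: 3.2127 × 10 = 32.127 mm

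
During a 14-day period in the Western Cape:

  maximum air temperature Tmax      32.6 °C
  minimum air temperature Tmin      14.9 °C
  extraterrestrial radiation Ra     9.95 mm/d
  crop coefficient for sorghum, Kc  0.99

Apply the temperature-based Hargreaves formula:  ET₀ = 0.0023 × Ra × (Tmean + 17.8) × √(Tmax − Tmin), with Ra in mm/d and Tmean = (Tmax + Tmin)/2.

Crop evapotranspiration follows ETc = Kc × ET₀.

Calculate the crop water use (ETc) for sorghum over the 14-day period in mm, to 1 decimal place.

55.4 mm

Tmean = (32.6 + 14.9)/2 = 23.75 °C
ET₀ = 0.0023 × 9.95 × (23.75 + 17.8) × √17.7 = 0.0023 × 9.95 × 41.55 × 4.2071 = 4.0004 mm/d
ETc = Kc × ET₀ = 0.99 × 4.0004 = 3.9604 mm/d
Over 14 days: 3.9604 × 14 = 55.446 mm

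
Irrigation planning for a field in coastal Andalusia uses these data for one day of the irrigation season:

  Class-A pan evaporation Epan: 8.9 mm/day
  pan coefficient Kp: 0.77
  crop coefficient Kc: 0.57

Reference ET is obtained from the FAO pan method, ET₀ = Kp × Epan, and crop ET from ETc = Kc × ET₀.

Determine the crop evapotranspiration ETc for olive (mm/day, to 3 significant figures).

ET₀ = 0.77 × 8.9 = 6.8530 mm/d
ETc = Kc × ET₀ = 0.57 × 6.8530 = 3.9062 mm/d

3.91 mm/day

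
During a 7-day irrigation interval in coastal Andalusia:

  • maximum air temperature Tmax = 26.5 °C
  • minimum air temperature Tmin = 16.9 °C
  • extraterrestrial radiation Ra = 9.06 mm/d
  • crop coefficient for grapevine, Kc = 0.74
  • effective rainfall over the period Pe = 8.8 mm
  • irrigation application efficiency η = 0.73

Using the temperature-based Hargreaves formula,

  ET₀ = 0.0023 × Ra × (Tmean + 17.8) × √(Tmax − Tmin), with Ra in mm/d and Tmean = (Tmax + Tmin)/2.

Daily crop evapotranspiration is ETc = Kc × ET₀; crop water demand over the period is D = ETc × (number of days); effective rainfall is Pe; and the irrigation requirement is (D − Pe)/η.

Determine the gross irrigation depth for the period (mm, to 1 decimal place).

6.0 mm

Tmean = (26.5 + 16.9)/2 = 21.70 °C
ET₀ = 0.0023 × 9.06 × (21.70 + 17.8) × √9.6 = 0.0023 × 9.06 × 39.50 × 3.0984 = 2.5503 mm/d
ETc = Kc × ET₀ = 0.74 × 2.5503 = 1.8872 mm/d
Crop demand D = ETc × 7 d = 1.8872 × 7 = 13.210 mm
D − Pe = 13.210 − 8.8 = 4.410 mm
Gross irrigation = 4.410 / 0.73 = 6.041 mm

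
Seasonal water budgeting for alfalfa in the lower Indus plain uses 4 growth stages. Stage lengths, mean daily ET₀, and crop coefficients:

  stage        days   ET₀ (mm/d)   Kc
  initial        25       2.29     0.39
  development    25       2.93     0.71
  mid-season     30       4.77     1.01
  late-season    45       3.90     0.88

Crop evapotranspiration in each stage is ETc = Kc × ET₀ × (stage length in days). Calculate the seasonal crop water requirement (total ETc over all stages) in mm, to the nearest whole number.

373 mm

initial: 0.39 × 2.29 × 25 = 22.33 mm
development: 0.71 × 2.93 × 25 = 52.01 mm
mid-season: 1.01 × 4.77 × 30 = 144.53 mm
late-season: 0.88 × 3.90 × 45 = 154.44 mm
Seasonal total = 373.31 mm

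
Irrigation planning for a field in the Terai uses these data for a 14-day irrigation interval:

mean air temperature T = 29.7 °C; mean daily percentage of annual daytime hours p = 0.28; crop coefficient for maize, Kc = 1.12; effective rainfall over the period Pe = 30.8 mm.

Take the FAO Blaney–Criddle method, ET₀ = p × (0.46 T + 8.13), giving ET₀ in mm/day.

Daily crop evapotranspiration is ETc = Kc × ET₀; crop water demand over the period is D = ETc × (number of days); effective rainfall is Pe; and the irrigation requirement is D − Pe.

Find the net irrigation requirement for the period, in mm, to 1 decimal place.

64.9 mm

ET₀ = 0.28 × (0.46 × 29.7 + 8.13) = 0.28 × 21.792 = 6.1018 mm/d
ETc = Kc × ET₀ = 1.12 × 6.1018 = 6.8340 mm/d
Crop demand D = ETc × 14 d = 6.8340 × 14 = 95.676 mm
D − Pe = 95.676 − 30.8 = 64.876 mm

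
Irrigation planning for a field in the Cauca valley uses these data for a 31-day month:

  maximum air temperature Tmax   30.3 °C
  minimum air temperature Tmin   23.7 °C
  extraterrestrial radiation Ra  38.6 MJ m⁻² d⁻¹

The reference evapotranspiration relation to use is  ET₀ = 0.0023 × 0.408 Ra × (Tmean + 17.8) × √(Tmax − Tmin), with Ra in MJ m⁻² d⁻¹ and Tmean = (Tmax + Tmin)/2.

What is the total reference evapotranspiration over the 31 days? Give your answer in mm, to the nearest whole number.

129 mm

Tmean = (30.3 + 23.7)/2 = 27.00 °C
0.408 Ra = 0.408 × 38.6 = 15.7488 mm/d equivalent
ET₀ = 0.0023 × 15.7488 × (27.00 + 17.8) × √6.6 = 0.0023 × 15.7488 × 44.80 × 2.5690 = 4.1689 mm/d
Over 31 days: 4.1689 × 31 = 129.236 mm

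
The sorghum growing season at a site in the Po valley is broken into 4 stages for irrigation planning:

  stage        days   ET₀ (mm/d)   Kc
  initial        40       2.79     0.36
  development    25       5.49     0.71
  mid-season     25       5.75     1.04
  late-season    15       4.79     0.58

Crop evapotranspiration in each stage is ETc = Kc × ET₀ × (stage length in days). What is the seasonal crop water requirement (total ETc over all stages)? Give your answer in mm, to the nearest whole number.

329 mm

initial: 0.36 × 2.79 × 40 = 40.18 mm
development: 0.71 × 5.49 × 25 = 97.45 mm
mid-season: 1.04 × 5.75 × 25 = 149.50 mm
late-season: 0.58 × 4.79 × 15 = 41.67 mm
Seasonal total = 328.80 mm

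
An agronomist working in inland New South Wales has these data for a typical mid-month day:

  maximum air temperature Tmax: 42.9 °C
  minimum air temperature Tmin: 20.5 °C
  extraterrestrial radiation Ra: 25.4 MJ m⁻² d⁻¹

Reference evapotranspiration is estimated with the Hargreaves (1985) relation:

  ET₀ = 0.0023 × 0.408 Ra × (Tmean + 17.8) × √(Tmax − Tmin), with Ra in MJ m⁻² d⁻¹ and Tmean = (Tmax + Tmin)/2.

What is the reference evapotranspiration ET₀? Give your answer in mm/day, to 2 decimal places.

Tmean = (42.9 + 20.5)/2 = 31.70 °C
0.408 Ra = 0.408 × 25.4 = 10.3632 mm/d equivalent
ET₀ = 0.0023 × 10.3632 × (31.70 + 17.8) × √22.4 = 0.0023 × 10.3632 × 49.50 × 4.7329 = 5.5841 mm/d

5.58 mm/day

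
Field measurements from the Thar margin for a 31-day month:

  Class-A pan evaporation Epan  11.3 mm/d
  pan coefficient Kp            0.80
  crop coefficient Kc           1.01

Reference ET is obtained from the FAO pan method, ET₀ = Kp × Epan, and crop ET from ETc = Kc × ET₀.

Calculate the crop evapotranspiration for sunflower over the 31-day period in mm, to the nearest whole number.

283 mm

ET₀ = 0.80 × 11.3 = 9.0400 mm/d
ETc = Kc × ET₀ = 1.01 × 9.0400 = 9.1304 mm/d
Over 31 days: 9.1304 × 31 = 283.042 mm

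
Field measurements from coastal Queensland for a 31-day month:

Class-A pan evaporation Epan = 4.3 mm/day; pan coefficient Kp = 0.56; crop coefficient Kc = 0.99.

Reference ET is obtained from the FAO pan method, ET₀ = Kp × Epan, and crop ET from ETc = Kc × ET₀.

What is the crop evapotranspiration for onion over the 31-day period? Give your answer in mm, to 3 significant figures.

ET₀ = 0.56 × 4.3 = 2.4080 mm/d
ETc = Kc × ET₀ = 0.99 × 2.4080 = 2.3839 mm/d
Over 31 days: 2.3839 × 31 = 73.901 mm

73.9 mm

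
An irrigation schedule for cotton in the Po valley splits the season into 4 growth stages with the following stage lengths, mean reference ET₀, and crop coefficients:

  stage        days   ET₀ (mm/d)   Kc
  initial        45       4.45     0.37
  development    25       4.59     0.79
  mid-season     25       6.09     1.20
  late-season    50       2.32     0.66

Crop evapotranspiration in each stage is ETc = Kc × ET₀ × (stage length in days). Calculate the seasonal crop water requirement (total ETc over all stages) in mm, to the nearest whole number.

initial: 0.37 × 4.45 × 45 = 74.09 mm
development: 0.79 × 4.59 × 25 = 90.65 mm
mid-season: 1.20 × 6.09 × 25 = 182.70 mm
late-season: 0.66 × 2.32 × 50 = 76.56 mm
Seasonal total = 424.00 mm

424 mm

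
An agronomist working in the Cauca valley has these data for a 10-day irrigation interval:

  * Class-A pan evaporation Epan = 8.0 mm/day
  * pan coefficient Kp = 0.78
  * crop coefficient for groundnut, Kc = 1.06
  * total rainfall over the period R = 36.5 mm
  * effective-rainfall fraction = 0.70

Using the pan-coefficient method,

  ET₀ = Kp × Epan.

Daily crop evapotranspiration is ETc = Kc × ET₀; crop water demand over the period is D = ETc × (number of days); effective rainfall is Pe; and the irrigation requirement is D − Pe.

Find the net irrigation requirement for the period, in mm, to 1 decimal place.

ET₀ = 0.78 × 8.0 = 6.2400 mm/d
ETc = Kc × ET₀ = 1.06 × 6.2400 = 6.6144 mm/d
Crop demand D = ETc × 10 d = 6.6144 × 10 = 66.144 mm
Pe = 0.70 × 36.5 = 25.550 mm
D − Pe = 66.144 − 25.550 = 40.594 mm

40.6 mm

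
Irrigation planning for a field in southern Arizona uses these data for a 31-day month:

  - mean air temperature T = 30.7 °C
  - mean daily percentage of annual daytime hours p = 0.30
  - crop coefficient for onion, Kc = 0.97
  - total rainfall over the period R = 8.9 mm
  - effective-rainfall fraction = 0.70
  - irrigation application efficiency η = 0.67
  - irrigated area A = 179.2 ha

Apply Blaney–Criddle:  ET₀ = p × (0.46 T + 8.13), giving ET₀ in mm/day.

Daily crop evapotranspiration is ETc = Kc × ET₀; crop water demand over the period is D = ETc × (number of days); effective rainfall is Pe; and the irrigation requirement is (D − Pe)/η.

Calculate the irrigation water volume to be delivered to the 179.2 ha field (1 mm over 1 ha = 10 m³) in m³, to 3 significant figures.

ET₀ = 0.30 × (0.46 × 30.7 + 8.13) = 0.30 × 22.252 = 6.6756 mm/d
ETc = Kc × ET₀ = 0.97 × 6.6756 = 6.4753 mm/d
Crop demand D = ETc × 31 d = 6.4753 × 31 = 200.734 mm
Pe = 0.70 × 8.9 = 6.230 mm
D − Pe = 200.734 − 6.230 = 194.504 mm
Gross irrigation = 194.504 / 0.67 = 290.304 mm
Volume = 290.304 mm × 179.2 ha × 10 = 520224.8 m³

520000 m³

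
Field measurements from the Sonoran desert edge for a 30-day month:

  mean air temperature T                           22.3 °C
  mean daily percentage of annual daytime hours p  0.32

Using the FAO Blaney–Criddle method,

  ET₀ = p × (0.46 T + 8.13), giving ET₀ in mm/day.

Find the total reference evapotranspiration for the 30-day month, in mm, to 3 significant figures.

177 mm

ET₀ = 0.32 × (0.46 × 22.3 + 8.13) = 0.32 × 18.388 = 5.8842 mm/d
Monthly total = 5.8842 × 30 = 176.526 mm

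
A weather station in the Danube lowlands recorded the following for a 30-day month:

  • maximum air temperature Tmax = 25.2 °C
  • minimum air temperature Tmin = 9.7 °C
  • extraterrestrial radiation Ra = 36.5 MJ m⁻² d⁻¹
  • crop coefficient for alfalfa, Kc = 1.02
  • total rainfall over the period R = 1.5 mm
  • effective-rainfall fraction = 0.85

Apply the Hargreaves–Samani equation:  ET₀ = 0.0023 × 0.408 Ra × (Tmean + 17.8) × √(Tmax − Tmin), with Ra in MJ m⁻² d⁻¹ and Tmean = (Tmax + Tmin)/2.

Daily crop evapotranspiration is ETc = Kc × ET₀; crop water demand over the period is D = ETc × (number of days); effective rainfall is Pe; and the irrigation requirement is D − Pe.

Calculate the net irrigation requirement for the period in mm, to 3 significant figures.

Tmean = (25.2 + 9.7)/2 = 17.45 °C
0.408 Ra = 0.408 × 36.5 = 14.8920 mm/d equivalent
ET₀ = 0.0023 × 14.8920 × (17.45 + 17.8) × √15.5 = 0.0023 × 14.8920 × 35.25 × 3.9370 = 4.7534 mm/d
ETc = Kc × ET₀ = 1.02 × 4.7534 = 4.8485 mm/d
Crop demand D = ETc × 30 d = 4.8485 × 30 = 145.455 mm
Pe = 0.85 × 1.5 = 1.275 mm
D − Pe = 145.455 − 1.275 = 144.180 mm

144 mm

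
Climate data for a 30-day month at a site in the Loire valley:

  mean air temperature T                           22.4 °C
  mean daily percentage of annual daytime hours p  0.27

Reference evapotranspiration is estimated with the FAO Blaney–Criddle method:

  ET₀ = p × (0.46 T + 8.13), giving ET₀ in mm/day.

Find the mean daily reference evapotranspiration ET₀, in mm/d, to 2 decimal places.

4.98 mm/d

ET₀ = 0.27 × (0.46 × 22.4 + 8.13) = 0.27 × 18.434 = 4.9772 mm/d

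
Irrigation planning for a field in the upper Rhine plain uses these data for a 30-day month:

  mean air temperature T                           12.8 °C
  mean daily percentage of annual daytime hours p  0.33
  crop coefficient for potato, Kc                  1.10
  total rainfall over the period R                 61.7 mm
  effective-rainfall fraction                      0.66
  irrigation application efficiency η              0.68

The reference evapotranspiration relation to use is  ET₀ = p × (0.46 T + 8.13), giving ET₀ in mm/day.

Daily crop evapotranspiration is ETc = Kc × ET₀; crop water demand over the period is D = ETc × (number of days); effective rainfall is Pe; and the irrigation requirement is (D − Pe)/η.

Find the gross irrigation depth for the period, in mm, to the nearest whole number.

ET₀ = 0.33 × (0.46 × 12.8 + 8.13) = 0.33 × 14.018 = 4.6259 mm/d
ETc = Kc × ET₀ = 1.10 × 4.6259 = 5.0885 mm/d
Crop demand D = ETc × 30 d = 5.0885 × 30 = 152.655 mm
Pe = 0.66 × 61.7 = 40.722 mm
D − Pe = 152.655 − 40.722 = 111.933 mm
Gross irrigation = 111.933 / 0.68 = 164.607 mm

165 mm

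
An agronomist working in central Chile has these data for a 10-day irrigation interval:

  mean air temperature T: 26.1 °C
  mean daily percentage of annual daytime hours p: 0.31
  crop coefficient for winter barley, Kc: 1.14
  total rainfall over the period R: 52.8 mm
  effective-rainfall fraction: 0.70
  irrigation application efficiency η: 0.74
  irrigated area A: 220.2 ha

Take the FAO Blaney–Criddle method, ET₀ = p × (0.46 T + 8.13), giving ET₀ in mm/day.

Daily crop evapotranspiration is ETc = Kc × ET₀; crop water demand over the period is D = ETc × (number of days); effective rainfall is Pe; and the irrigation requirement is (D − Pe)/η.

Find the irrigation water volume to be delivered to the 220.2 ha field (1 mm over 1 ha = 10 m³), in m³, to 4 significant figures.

101800 m³

ET₀ = 0.31 × (0.46 × 26.1 + 8.13) = 0.31 × 20.136 = 6.2422 mm/d
ETc = Kc × ET₀ = 1.14 × 6.2422 = 7.1161 mm/d
Crop demand D = ETc × 10 d = 7.1161 × 10 = 71.161 mm
Pe = 0.70 × 52.8 = 36.960 mm
D − Pe = 71.161 − 36.960 = 34.201 mm
Gross irrigation = 34.201 / 0.74 = 46.218 mm
Volume = 46.218 mm × 220.2 ha × 10 = 101772.0 m³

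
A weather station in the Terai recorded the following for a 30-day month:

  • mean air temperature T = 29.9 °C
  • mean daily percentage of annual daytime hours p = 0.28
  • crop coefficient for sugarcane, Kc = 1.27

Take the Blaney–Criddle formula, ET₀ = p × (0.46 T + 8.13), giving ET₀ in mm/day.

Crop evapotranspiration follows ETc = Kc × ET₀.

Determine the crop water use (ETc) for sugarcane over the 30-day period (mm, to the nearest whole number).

233 mm

ET₀ = 0.28 × (0.46 × 29.9 + 8.13) = 0.28 × 21.884 = 6.1275 mm/d
ETc = Kc × ET₀ = 1.27 × 6.1275 = 7.7819 mm/d
Over 30 days: 7.7819 × 30 = 233.457 mm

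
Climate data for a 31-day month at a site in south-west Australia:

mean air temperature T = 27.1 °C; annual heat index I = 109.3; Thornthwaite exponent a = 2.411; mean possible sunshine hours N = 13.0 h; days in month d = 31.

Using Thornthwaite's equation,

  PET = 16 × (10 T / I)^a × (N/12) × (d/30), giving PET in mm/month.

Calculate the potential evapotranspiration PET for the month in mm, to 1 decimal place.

10T/I = 10 × 27.1 / 109.3 = 2.4794
(10T/I)^a = 2.4794^2.411 = 8.9283
Uncorrected PET = 16 × 8.9283 = 142.853 mm
Correction = (N/12)(d/30) = (13.0/12)(31/30) = 1.1194
PET = 142.853 × 1.1194 = 159.910 mm/month

159.9 mm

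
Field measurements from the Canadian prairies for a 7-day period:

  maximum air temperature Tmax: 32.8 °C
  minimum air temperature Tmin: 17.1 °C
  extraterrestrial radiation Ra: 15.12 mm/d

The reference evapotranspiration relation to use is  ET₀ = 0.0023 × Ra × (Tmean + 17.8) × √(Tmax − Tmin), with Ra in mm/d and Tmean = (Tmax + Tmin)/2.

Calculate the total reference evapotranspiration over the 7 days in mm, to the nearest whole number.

Tmean = (32.8 + 17.1)/2 = 24.95 °C
ET₀ = 0.0023 × 15.12 × (24.95 + 17.8) × √15.7 = 0.0023 × 15.12 × 42.75 × 3.9623 = 5.8906 mm/d
Over 7 days: 5.8906 × 7 = 41.234 mm

41 mm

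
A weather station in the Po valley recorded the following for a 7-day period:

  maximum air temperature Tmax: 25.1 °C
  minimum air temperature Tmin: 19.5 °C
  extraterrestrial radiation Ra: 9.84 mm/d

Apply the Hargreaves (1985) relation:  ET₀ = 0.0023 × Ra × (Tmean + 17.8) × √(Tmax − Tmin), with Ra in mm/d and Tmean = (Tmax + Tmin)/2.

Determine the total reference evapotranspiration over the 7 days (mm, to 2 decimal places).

15.03 mm

Tmean = (25.1 + 19.5)/2 = 22.30 °C
ET₀ = 0.0023 × 9.84 × (22.30 + 17.8) × √5.6 = 0.0023 × 9.84 × 40.10 × 2.3664 = 2.1476 mm/d
Over 7 days: 2.1476 × 7 = 15.033 mm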